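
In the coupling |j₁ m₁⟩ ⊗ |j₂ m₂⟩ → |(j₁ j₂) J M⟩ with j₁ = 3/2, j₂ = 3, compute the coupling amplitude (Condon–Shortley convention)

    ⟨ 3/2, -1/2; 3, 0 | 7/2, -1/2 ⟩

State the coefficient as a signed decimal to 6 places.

−√(2/21) ≈ -0.308607

triangle: 1!·2!·5!/9! = 240/362880
(j±m)!: 1!·2!·3!·3!·3!·4! = 10368
prefactor² = (2J+1)·Δ·N² = 384/7
  k=0: +1/(0!·1!·2!·3!·0!·2!) = 1/24
  k=1: −1/(1!·0!·1!·2!·1!·3!) = -1/12
Σ = -1/24  ⇒  CG² = 384/7·(-1/24)² = 2/21
CG = −√(2/21) = -0.308607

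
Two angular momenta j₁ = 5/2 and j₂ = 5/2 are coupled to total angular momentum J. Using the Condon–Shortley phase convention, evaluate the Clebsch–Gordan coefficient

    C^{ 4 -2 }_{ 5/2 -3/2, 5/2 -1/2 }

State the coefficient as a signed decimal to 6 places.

−√(5/28) = -0.422577

triangle: 1!×4!×4!/10! = 576/3628800
(j±m)!: 1!×4!×2!×3!×2!×6! = 414720
prefactor² = (2J+1)×Δ×N² = 20736/35
  k=0: +1/(0!×1!×4!×2!×0!×2!) = 1/96
  k=1: −1/(1!×0!×3!×1!×1!×3!) = -1/36
Σ = -5/288  ⇒  CG² = 20736/35×(-5/288)² = 5/28
CG = −√(5/28) = -0.422577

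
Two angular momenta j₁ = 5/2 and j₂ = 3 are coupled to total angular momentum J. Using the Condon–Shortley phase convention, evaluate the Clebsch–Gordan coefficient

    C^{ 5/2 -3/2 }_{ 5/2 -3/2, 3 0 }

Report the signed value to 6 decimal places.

√[6·3!2!3!/9! · 1!4!3!3!1!4!] = √(864/35)
  +(−1)^2/∏(2,1,2,1,0,2)! = 1/8  (running 1/8)
  +(−1)^3/∏(3,0,1,0,1,3)! = -1/36  (running 7/72)
⟨..|..⟩ = √(864/35)·(7/72) = +0.483046

+√(7/30) = +0.483046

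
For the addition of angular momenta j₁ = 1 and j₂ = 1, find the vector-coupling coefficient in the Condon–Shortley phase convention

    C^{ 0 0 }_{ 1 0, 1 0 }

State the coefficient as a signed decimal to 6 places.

−√(1/3) = -0.577350

triangle: 2!*0!*0!/3! = 2/6
(j±m)!: 1!*1!*1!*1!*0!*0! = 1
prefactor² = (2J+1)*Δ*N² = 1/3
  k=1: −1/(1!*1!*0!*0!*0!*0!) = -1
Σ = -1  ⇒  CG² = 1/3*(-1)² = 1/3
CG = −√(1/3) = -0.577350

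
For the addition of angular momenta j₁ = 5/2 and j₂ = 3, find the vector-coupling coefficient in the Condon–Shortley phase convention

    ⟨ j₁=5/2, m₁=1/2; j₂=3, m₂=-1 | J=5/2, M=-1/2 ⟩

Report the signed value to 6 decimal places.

-0.478091

√[6·3!2!3!/9! · 3!2!2!4!2!3!] = √(288/35)
  +(−1)^0/∏(0,3,2,2,0,1)! = 1/24  (running 1/24)
  +(−1)^1/∏(1,2,1,1,1,2)! = -1/4  (running -5/24)
  +(−1)^2/∏(2,1,0,0,2,3)! = 1/24  (running -1/6)
⟨..|..⟩ = √(288/35)·(-1/6) = -0.478091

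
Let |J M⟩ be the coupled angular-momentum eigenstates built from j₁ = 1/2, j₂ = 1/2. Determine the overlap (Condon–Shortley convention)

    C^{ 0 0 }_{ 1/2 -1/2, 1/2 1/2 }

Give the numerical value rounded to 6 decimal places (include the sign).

j₁+j₂−J=1  J+j₁−j₂=0  J−j₁+j₂=0  j₁+j₂+J+1=2
(j₁±m₁, j₂±m₂, J±M) = (0,1,1,0,0,0)
P² = 1/2
sum k=1..1:
  [1] −1/1 = -1
S = -1
C² = P²·S² = 1/2 ; C = -0.707107

-0.707107  (= −√(1/2))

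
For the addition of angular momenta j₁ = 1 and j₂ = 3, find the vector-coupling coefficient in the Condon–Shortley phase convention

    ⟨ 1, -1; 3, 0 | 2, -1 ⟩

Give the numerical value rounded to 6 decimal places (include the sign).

+0.377964

triangle: 2!·0!·4!/7! = 48/5040
(j±m)!: 0!·2!·3!·3!·1!·3! = 432
prefactor² = (2J+1)·Δ·N² = 144/7
  k=2: +1/(2!·0!·0!·1!·0!·3!) = 1/12
Σ = 1/12  ⇒  CG² = 144/7·1/12² = 1/7
CG = +√(1/7) = +0.377964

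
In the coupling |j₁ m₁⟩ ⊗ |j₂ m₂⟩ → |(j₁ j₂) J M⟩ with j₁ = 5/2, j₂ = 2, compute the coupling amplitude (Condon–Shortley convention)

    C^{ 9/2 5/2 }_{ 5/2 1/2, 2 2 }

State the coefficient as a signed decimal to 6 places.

√[10·0!5!4!/10! · 3!2!4!0!7!2!] = √(23040)
  +(−1)^0/∏(0,0,2,4,3,0)! = 1/288  (running 1/288)
⟨..|..⟩ = √(23040)·(1/288) = +0.527046

+√(5/18) ≈ +0.527046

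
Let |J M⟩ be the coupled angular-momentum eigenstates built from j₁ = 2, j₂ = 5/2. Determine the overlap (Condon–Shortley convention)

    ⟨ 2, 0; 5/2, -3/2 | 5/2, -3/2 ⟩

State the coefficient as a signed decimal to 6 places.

j₁+j₂−J=2  J+j₁−j₂=2  J−j₁+j₂=3  j₁+j₂+J+1=8
(j₁±m₁, j₂±m₂, J±M) = (2,2,1,4,1,4)
P² = 288/35
sum k=0..1:
  [0] +1/8 = 1/8
  [1] −1/6 = -1/6
S = -1/24
C² = P²·S² = 1/70 ; C = -0.119523

−√(1/70) ≈ -0.119523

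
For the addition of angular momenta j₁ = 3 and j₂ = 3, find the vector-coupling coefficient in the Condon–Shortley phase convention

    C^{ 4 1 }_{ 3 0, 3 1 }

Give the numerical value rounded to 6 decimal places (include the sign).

-0.312094  (= −√(15/154))

j₁+j₂−J=2  J+j₁−j₂=4  J−j₁+j₂=4  j₁+j₂+J+1=11
(j₁±m₁, j₂±m₂, J±M) = (3,3,4,2,5,3)
P² = 124416/385
sum k=0..2:
  [0] +1/288 = 1/288
  [1] −1/24 = -1/24
  [2] +1/48 = 1/48
S = -5/288
C² = P²·S² = 15/154 ; C = -0.312094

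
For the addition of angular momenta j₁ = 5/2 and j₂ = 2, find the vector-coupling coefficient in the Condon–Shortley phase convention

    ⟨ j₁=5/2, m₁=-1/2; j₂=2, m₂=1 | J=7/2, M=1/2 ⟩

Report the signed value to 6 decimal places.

√[8·1!4!3!/9! · 2!3!3!1!4!3!] = √(1152/35)
  +(−1)^0/∏(0,1,3,3,1,0)! = 1/36  (running 1/36)
  +(−1)^1/∏(1,0,2,2,2,1)! = -1/8  (running -7/72)
⟨..|..⟩ = √(1152/35)·(-7/72) = -0.557773

-0.557773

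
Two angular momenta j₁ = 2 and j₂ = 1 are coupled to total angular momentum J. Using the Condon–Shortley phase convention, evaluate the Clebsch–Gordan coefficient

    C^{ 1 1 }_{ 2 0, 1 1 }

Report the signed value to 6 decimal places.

triangle: 2!*2!*0!/5! = 4/120
(j±m)!: 2!*2!*2!*0!*2!*0! = 16
prefactor² = (2J+1)*Δ*N² = 8/5
  k=2: +1/(2!*0!*0!*0!*2!*0!) = 1/4
Σ = 1/4  ⇒  CG² = 8/5*1/4² = 1/10
CG = +√(1/10) = +0.316228

+0.316228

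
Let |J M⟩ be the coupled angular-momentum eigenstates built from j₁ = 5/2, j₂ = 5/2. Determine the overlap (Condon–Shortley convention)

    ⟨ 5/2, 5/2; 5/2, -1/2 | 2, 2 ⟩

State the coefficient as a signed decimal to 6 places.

j₁+j₂−J=3  J+j₁−j₂=2  J−j₁+j₂=2  j₁+j₂+J+1=8
(j₁±m₁, j₂±m₂, J±M) = (5,0,2,3,4,0)
P² = 720/7
sum k=0..0:
  [0] +1/24 = 1/24
S = 1/24
C² = P²·S² = 5/28 ; C = +0.422577

+√(5/28) ≈ +0.422577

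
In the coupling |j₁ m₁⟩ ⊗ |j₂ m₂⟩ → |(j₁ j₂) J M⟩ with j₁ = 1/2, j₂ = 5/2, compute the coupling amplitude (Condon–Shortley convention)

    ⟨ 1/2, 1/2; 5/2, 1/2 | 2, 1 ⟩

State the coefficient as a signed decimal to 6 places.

j₁+j₂−J=1  J+j₁−j₂=0  J−j₁+j₂=4  j₁+j₂+J+1=6
(j₁±m₁, j₂±m₂, J±M) = (1,0,3,2,3,1)
P² = 12
sum k=0..0:
  [0] +1/6 = 1/6
S = 1/6
C² = P²·S² = 1/3 ; C = +0.577350

+√(1/3) ≈ +0.577350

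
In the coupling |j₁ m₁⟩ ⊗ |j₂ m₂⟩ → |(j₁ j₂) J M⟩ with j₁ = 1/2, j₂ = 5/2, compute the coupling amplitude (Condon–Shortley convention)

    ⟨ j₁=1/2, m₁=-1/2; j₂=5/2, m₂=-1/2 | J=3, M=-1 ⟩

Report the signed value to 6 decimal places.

j₁+j₂−J=0  J+j₁−j₂=1  J−j₁+j₂=5  j₁+j₂+J+1=7
(j₁±m₁, j₂±m₂, J±M) = (0,1,2,3,2,4)
P² = 96
sum k=0..0:
  [0] +1/12 = 1/12
S = 1/12
C² = P²·S² = 2/3 ; C = +0.816497

+0.816497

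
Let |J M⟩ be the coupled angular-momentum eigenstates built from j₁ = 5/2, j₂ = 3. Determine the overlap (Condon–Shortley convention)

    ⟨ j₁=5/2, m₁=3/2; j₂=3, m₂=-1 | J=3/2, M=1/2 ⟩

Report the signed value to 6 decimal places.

−√(7/30) ≈ -0.483046

j₁+j₂−J=4  J+j₁−j₂=1  J−j₁+j₂=2  j₁+j₂+J+1=8
(j₁±m₁, j₂±m₂, J±M) = (4,1,2,4,2,1)
P² = 384/35
sum k=0..1:
  [0] +1/48 = 1/48
  [1] −1/6 = -1/6
S = -7/48
C² = P²·S² = 7/30 ; C = -0.483046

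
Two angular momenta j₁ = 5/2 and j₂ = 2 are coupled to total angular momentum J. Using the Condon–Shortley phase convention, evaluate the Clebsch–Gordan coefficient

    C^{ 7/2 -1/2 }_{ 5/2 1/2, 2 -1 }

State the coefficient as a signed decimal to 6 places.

+0.557773  (= +√(14/45))

j₁+j₂−J=1  J+j₁−j₂=4  J−j₁+j₂=3  j₁+j₂+J+1=9
(j₁±m₁, j₂±m₂, J±M) = (3,2,1,3,3,4)
P² = 1152/35
sum k=0..1:
  [0] +1/8 = 1/8
  [1] −1/36 = -1/36
S = 7/72
C² = P²·S² = 14/45 ; C = +0.557773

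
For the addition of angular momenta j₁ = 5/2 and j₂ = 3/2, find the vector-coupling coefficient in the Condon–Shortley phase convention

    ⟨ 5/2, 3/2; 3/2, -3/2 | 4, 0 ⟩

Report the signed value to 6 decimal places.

+0.267261  (= +√(1/14))

triangle: 0!·5!·3!/9! = 720/362880
(j±m)!: 4!·1!·0!·3!·4!·4! = 82944
prefactor² = (2J+1)·Δ·N² = 10368/7
  k=0: +1/(0!·0!·1!·0!·4!·3!) = 1/144
Σ = 1/144  ⇒  CG² = 10368/7·1/144² = 1/14
CG = +√(1/14) = +0.267261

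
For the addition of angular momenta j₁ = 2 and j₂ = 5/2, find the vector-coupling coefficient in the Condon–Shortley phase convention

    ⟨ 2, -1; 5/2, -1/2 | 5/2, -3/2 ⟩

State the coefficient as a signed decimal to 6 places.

j₁+j₂−J=2  J+j₁−j₂=2  J−j₁+j₂=3  j₁+j₂+J+1=8
(j₁±m₁, j₂±m₂, J±M) = (1,3,2,3,1,4)
P² = 216/35
sum k=1..2:
  [1] −1/4 = -1/4
  [2] +1/12 = 1/12
S = -1/6
C² = P²·S² = 6/35 ; C = -0.414039

−√(6/35) = -0.414039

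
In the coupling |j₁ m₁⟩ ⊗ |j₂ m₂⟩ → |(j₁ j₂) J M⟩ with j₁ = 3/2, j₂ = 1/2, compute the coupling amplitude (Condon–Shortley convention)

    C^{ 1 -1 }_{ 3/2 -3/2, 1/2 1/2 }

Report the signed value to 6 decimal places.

-0.866025

j₁+j₂−J=1  J+j₁−j₂=2  J−j₁+j₂=0  j₁+j₂+J+1=4
(j₁±m₁, j₂±m₂, J±M) = (0,3,1,0,0,2)
P² = 3
sum k=1..1:
  [1] −1/2 = -1/2
S = -1/2
C² = P²·S² = 3/4 ; C = -0.866025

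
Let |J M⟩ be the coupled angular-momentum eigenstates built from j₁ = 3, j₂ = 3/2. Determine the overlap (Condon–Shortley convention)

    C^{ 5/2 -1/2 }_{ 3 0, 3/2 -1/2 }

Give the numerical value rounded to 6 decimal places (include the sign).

-0.414039  (= −√(6/35))

triangle: 2!·4!·1!/8! = 48/40320
(j±m)!: 3!·3!·1!·2!·2!·3! = 864
prefactor² = (2J+1)·Δ·N² = 216/35
  k=0: +1/(0!·2!·3!·1!·1!·0!) = 1/12
  k=1: −1/(1!·1!·2!·0!·2!·1!) = -1/4
Σ = -1/6  ⇒  CG² = 216/35·(-1/6)² = 6/35
CG = −√(6/35) = -0.414039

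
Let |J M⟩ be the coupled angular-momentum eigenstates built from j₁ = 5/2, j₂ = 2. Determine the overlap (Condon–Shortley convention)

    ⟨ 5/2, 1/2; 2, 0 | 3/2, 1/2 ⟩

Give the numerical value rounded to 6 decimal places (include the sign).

√[4·3!2!1!/7! · 3!2!2!2!2!1!] = √(32/35)
  +(−1)^1/∏(1,2,1,1,1,0)! = -1/2  (running -1/2)
  +(−1)^2/∏(2,1,0,0,2,1)! = 1/4  (running -1/4)
⟨..|..⟩ = √(32/35)·(-1/4) = -0.239046

-0.239046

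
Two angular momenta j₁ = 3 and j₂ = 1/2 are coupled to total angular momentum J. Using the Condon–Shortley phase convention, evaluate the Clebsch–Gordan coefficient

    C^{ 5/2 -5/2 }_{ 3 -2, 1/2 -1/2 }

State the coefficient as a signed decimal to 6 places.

j₁+j₂−J=1  J+j₁−j₂=5  J−j₁+j₂=0  j₁+j₂+J+1=7
(j₁±m₁, j₂±m₂, J±M) = (1,5,0,1,0,5)
P² = 14400/7
sum k=0..0:
  [0] +1/120 = 1/120
S = 1/120
C² = P²·S² = 1/7 ; C = +0.377964

+√(1/7) ≈ +0.377964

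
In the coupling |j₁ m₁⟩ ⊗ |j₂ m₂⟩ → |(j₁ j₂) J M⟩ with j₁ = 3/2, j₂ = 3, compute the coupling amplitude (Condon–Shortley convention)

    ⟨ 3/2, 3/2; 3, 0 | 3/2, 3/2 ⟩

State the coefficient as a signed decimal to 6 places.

+√(1/35) ≈ +0.169031

triangle: 3!·0!·3!/7! = 36/5040
(j±m)!: 3!·0!·3!·3!·3!·0! = 1296
prefactor² = (2J+1)·Δ·N² = 1296/35
  k=0: +1/(0!·3!·0!·3!·0!·0!) = 1/36
Σ = 1/36  ⇒  CG² = 1296/35·1/36² = 1/35
CG = +√(1/35) = +0.169031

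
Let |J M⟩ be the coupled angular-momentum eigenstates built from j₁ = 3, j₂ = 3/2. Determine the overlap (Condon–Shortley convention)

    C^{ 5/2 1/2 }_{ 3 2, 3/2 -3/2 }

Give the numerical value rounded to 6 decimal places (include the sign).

√[6·2!4!1!/8! · 5!1!0!3!3!2!] = √(432/7)
  +(−1)^0/∏(0,2,1,0,3,1)! = 1/12  (running 1/12)
⟨..|..⟩ = √(432/7)·(1/12) = +0.654654

+√(3/7) = +0.654654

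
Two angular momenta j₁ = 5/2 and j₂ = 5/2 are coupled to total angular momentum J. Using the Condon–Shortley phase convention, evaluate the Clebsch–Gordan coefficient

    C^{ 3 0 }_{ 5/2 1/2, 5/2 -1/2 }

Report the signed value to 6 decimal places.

-0.298142

triangle: 2!·3!·3!/9! = 72/362880
(j±m)!: 3!·2!·2!·3!·3!·3! = 5184
prefactor² = (2J+1)·Δ·N² = 36/5
  k=0: +1/(0!·2!·2!·2!·1!·1!) = 1/8
  k=1: −1/(1!·1!·1!·1!·2!·2!) = -1/4
  k=2: +1/(2!·0!·0!·0!·3!·3!) = 1/72
Σ = -1/9  ⇒  CG² = 36/5·(-1/9)² = 4/45
CG = −√(4/45) = -0.298142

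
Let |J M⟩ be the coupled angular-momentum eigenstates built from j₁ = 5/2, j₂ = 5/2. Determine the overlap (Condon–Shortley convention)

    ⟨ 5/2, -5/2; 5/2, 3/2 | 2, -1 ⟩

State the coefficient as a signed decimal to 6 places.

−√(5/14) ≈ -0.597614

√[5·3!2!2!/8! · 0!5!4!1!1!3!] = √(360/7)
  +(−1)^3/∏(3,0,2,1,0,1)! = -1/12  (running -1/12)
⟨..|..⟩ = √(360/7)·(-1/12) = -0.597614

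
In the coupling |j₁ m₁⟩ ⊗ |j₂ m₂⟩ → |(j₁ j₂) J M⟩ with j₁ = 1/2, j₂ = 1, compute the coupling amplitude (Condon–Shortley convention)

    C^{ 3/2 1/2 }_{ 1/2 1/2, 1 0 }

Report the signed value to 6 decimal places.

+√(2/3) = +0.816497

j₁+j₂−J=0  J+j₁−j₂=1  J−j₁+j₂=2  j₁+j₂+J+1=4
(j₁±m₁, j₂±m₂, J±M) = (1,0,1,1,2,1)
P² = 2/3
sum k=0..0:
  [0] +1/1 = 1
S = 1
C² = P²·S² = 2/3 ; C = +0.816497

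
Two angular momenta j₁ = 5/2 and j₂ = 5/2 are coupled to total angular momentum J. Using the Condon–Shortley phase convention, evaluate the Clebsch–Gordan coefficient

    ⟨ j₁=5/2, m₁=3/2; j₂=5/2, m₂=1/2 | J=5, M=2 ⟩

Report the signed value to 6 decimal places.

+√(5/12) = +0.645497

√[11·0!5!5!/11! · 4!1!3!2!7!3!] = √(34560)
  +(−1)^0/∏(0,0,1,3,4,2)! = 1/288  (running 1/288)
⟨..|..⟩ = √(34560)·(1/288) = +0.645497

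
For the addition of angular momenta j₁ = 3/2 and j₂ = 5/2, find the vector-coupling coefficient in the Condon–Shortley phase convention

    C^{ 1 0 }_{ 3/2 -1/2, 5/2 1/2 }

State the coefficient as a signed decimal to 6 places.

+0.547723

j₁+j₂−J=3  J+j₁−j₂=0  J−j₁+j₂=2  j₁+j₂+J+1=6
(j₁±m₁, j₂±m₂, J±M) = (1,2,3,2,1,1)
P² = 6/5
sum k=2..2:
  [2] +1/2 = 1/2
S = 1/2
C² = P²·S² = 3/10 ; C = +0.547723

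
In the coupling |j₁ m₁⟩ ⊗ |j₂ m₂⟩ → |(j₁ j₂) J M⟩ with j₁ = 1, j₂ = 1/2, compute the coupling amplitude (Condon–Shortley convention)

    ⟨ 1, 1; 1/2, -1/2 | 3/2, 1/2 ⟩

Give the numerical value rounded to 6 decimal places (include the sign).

+√(1/3) ≈ +0.577350

j₁+j₂−J=0  J+j₁−j₂=2  J−j₁+j₂=1  j₁+j₂+J+1=4
(j₁±m₁, j₂±m₂, J±M) = (2,0,0,1,2,1)
P² = 4/3
sum k=0..0:
  [0] +1/2 = 1/2
S = 1/2
C² = P²·S² = 1/3 ; C = +0.577350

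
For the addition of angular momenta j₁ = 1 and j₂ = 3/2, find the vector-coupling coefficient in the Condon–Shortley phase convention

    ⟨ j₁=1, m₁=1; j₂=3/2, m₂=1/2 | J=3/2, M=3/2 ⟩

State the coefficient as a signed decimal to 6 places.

√[4·1!1!2!/5! · 2!0!2!1!3!0!] = √(8/5)
  +(−1)^0/∏(0,1,0,2,1,0)! = 1/2  (running 1/2)
⟨..|..⟩ = √(8/5)·(1/2) = +0.632456

+√(2/5) ≈ +0.632456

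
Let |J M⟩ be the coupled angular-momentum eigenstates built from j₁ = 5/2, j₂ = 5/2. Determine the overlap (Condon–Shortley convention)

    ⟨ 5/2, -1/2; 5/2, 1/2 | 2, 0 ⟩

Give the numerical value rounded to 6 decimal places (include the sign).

√[5·3!2!2!/8! · 2!3!3!2!2!2!] = √(12/7)
  +(−1)^1/∏(1,2,2,2,0,0)! = -1/8  (running -1/8)
  +(−1)^2/∏(2,1,1,1,1,1)! = 1/2  (running 3/8)
  +(−1)^3/∏(3,0,0,0,2,2)! = -1/24  (running 1/3)
⟨..|..⟩ = √(12/7)·(1/3) = +0.436436

+√(4/21) = +0.436436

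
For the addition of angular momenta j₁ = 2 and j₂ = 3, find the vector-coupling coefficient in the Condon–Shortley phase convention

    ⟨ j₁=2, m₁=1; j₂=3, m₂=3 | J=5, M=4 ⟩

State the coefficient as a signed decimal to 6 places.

+0.632456  (= +√(2/5))

j₁+j₂−J=0  J+j₁−j₂=4  J−j₁+j₂=6  j₁+j₂+J+1=11
(j₁±m₁, j₂±m₂, J±M) = (3,1,6,0,9,1)
P² = 7464960
sum k=0..0:
  [0] +1/4320 = 1/4320
S = 1/4320
C² = P²·S² = 2/5 ; C = +0.632456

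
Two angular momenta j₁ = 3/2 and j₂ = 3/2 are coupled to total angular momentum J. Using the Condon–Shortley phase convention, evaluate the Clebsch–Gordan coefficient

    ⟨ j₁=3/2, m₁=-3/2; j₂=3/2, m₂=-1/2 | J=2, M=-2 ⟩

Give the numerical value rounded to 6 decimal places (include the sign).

-0.707107  (= −√(1/2))

triangle: 1!*2!*2!/6! = 4/720
(j±m)!: 0!*3!*1!*2!*0!*4! = 288
prefactor² = (2J+1)*Δ*N² = 8
  k=1: −1/(1!*0!*2!*0!*0!*2!) = -1/4
Σ = -1/4  ⇒  CG² = 8*(-1/4)² = 1/2
CG = −√(1/2) = -0.707107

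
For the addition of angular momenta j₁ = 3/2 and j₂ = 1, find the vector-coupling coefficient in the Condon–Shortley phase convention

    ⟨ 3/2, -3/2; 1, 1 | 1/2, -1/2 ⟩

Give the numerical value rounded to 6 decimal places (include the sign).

+√(1/2) ≈ +0.707107

j₁+j₂−J=2  J+j₁−j₂=1  J−j₁+j₂=0  j₁+j₂+J+1=4
(j₁±m₁, j₂±m₂, J±M) = (0,3,2,0,0,1)
P² = 2
sum k=2..2:
  [2] +1/2 = 1/2
S = 1/2
C² = P²·S² = 1/2 ; C = +0.707107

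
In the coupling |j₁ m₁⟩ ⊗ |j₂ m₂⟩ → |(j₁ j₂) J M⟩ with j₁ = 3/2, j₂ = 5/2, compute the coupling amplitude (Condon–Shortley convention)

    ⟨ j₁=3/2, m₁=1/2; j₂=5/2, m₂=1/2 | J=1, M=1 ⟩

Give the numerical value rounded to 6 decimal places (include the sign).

-0.387298  (= −√(3/20))

triangle: 3!·0!·2!/6! = 12/720
(j±m)!: 2!·1!·3!·2!·2!·0! = 48
prefactor² = (2J+1)·Δ·N² = 12/5
  k=1: −1/(1!·2!·0!·2!·0!·0!) = -1/4
Σ = -1/4  ⇒  CG² = 12/5·(-1/4)² = 3/20
CG = −√(3/20) = -0.387298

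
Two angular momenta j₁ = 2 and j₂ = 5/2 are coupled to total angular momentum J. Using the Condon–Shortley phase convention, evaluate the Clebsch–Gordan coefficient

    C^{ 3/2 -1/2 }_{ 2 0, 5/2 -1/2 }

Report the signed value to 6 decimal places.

-0.239046

√[4·3!1!2!/7! · 2!2!2!3!1!2!] = √(32/35)
  +(−1)^1/∏(1,2,1,1,0,1)! = -1/2  (running -1/2)
  +(−1)^2/∏(2,1,0,0,1,2)! = 1/4  (running -1/4)
⟨..|..⟩ = √(32/35)·(-1/4) = -0.239046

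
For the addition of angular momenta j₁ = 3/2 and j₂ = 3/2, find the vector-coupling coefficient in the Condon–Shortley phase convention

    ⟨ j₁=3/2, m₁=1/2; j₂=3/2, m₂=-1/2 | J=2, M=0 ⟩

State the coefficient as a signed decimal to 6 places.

j₁+j₂−J=1  J+j₁−j₂=2  J−j₁+j₂=2  j₁+j₂+J+1=6
(j₁±m₁, j₂±m₂, J±M) = (2,1,1,2,2,2)
P² = 4/9
sum k=0..1:
  [0] +1/1 = 1
  [1] −1/4 = -1/4
S = 3/4
C² = P²·S² = 1/4 ; C = +0.500000

+√(1/4) ≈ +0.500000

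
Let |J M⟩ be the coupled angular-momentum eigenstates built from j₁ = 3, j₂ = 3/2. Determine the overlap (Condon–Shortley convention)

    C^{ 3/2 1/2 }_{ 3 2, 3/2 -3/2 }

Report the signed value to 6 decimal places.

√[4·3!3!0!/7! · 5!1!0!3!2!1!] = √(288/7)
  +(−1)^0/∏(0,3,1,0,2,0)! = 1/12  (running 1/12)
⟨..|..⟩ = √(288/7)·(1/12) = +0.534522

+√(2/7) ≈ +0.534522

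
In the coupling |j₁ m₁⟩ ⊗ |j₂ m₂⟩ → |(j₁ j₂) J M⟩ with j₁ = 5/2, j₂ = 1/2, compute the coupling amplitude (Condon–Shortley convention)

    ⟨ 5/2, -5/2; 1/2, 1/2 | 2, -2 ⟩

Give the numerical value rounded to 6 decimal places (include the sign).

√[5·1!4!0!/6! · 0!5!1!0!0!4!] = √(480)
  +(−1)^1/∏(1,0,4,0,0,0)! = -1/24  (running -1/24)
⟨..|..⟩ = √(480)·(-1/24) = -0.912871

-0.912871  (= −√(5/6))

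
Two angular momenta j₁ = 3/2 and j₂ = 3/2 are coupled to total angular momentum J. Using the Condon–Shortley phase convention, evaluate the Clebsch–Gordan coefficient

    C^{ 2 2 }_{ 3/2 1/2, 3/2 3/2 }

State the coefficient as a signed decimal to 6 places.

triangle: 1!·2!·2!/6! = 4/720
(j±m)!: 2!·1!·3!·0!·4!·0! = 288
prefactor² = (2J+1)·Δ·N² = 8
  k=1: −1/(1!·0!·0!·2!·2!·0!) = -1/4
Σ = -1/4  ⇒  CG² = 8·(-1/4)² = 1/2
CG = −√(1/2) = -0.707107

−√(1/2) = -0.707107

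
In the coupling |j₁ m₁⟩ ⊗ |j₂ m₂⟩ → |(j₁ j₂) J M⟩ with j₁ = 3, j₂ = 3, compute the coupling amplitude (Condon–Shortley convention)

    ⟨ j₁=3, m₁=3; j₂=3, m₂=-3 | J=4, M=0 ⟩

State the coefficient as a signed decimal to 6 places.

triangle: 2!·4!·4!/11! = 1152/39916800
(j±m)!: 6!·0!·0!·6!·4!·4! = 298598400
prefactor² = (2J+1)·Δ·N² = 5971968/77
  k=0: +1/(0!·2!·0!·0!·4!·4!) = 1/1152
Σ = 1/1152  ⇒  CG² = 5971968/77·1/1152² = 9/154
CG = +√(9/154) = +0.241747

+0.241747  (= +√(9/154))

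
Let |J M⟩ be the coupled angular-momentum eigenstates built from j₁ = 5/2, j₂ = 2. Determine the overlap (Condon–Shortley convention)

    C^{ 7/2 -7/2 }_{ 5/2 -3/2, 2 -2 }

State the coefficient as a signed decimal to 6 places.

+0.666667  (= +√(4/9))

triangle: 1!·4!·3!/9! = 144/362880
(j±m)!: 1!·4!·0!·4!·0!·7! = 2903040
prefactor² = (2J+1)·Δ·N² = 9216
  k=0: +1/(0!·1!·4!·0!·0!·3!) = 1/144
Σ = 1/144  ⇒  CG² = 9216·1/144² = 4/9
CG = +√(4/9) = +0.666667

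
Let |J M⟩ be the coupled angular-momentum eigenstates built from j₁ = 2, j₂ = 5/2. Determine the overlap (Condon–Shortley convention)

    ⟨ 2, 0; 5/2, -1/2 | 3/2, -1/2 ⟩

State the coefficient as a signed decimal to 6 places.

j₁+j₂−J=3  J+j₁−j₂=1  J−j₁+j₂=2  j₁+j₂+J+1=7
(j₁±m₁, j₂±m₂, J±M) = (2,2,2,3,1,2)
P² = 32/35
sum k=1..2:
  [1] −1/2 = -1/2
  [2] +1/4 = 1/4
S = -1/4
C² = P²·S² = 2/35 ; C = -0.239046

−√(2/35) ≈ -0.239046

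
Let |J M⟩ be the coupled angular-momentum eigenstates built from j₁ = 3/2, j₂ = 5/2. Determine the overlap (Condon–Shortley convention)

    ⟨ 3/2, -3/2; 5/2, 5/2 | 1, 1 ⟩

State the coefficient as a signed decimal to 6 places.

−√(1/2) ≈ -0.707107

√[3·3!0!2!/6! · 0!3!5!0!2!0!] = √(72)
  +(−1)^3/∏(3,0,0,2,0,0)! = -1/12  (running -1/12)
⟨..|..⟩ = √(72)·(-1/12) = -0.707107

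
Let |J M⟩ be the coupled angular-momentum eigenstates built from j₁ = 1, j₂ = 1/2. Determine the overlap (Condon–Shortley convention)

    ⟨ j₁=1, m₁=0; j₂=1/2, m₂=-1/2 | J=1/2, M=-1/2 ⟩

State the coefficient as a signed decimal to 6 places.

j₁+j₂−J=1  J+j₁−j₂=1  J−j₁+j₂=0  j₁+j₂+J+1=3
(j₁±m₁, j₂±m₂, J±M) = (1,1,0,1,0,1)
P² = 1/3
sum k=0..0:
  [0] +1/1 = 1
S = 1
C² = P²·S² = 1/3 ; C = +0.577350

+0.577350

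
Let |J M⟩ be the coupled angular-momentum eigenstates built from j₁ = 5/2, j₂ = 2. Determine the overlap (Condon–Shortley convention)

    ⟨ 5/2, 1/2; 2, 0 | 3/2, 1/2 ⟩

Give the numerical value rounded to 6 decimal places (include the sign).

√[4·3!2!1!/7! · 3!2!2!2!2!1!] = √(32/35)
  +(−1)^1/∏(1,2,1,1,1,0)! = -1/2  (running -1/2)
  +(−1)^2/∏(2,1,0,0,2,1)! = 1/4  (running -1/4)
⟨..|..⟩ = √(32/35)·(-1/4) = -0.239046

-0.239046  (= −√(2/35))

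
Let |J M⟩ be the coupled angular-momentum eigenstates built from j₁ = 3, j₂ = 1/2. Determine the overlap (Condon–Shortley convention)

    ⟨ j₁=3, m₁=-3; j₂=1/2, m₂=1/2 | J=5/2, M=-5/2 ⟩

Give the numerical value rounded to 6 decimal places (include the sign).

√[6·1!5!0!/7! · 0!6!1!0!0!5!] = √(86400/7)
  +(−1)^1/∏(1,0,5,0,0,0)! = -1/120  (running -1/120)
⟨..|..⟩ = √(86400/7)·(-1/120) = -0.925820

-0.925820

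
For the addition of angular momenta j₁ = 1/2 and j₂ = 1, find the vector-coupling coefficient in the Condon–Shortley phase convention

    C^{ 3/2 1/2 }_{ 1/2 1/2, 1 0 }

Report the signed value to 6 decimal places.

+√(2/3) ≈ +0.816497

√[4·0!1!2!/4! · 1!0!1!1!2!1!] = √(2/3)
  +(−1)^0/∏(0,0,0,1,1,1)! = 1  (running 1)
⟨..|..⟩ = √(2/3)·(1) = +0.816497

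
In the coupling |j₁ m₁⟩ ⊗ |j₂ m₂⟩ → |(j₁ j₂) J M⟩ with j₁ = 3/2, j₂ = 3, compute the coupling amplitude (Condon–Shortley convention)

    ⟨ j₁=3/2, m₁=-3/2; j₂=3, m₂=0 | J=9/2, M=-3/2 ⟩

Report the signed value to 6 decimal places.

j₁+j₂−J=0  J+j₁−j₂=3  J−j₁+j₂=6  j₁+j₂+J+1=10
(j₁±m₁, j₂±m₂, J±M) = (0,3,3,3,3,6)
P² = 77760/7
sum k=0..0:
  [0] +1/216 = 1/216
S = 1/216
C² = P²·S² = 5/21 ; C = +0.487950

+√(5/21) ≈ +0.487950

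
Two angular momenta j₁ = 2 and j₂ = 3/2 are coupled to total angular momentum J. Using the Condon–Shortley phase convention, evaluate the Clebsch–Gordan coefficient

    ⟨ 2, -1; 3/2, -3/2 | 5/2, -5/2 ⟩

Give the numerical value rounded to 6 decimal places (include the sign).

+√(3/7) = +0.654654

j₁+j₂−J=1  J+j₁−j₂=3  J−j₁+j₂=2  j₁+j₂+J+1=7
(j₁±m₁, j₂±m₂, J±M) = (1,3,0,3,0,5)
P² = 432/7
sum k=0..0:
  [0] +1/12 = 1/12
S = 1/12
C² = P²·S² = 3/7 ; C = +0.654654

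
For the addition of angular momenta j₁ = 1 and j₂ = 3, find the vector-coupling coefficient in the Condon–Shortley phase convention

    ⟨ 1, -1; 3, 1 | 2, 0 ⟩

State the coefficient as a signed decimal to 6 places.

+0.534522  (= +√(2/7))

√[5·2!0!4!/7! · 0!2!4!2!2!2!] = √(128/7)
  +(−1)^2/∏(2,0,0,2,0,2)! = 1/8  (running 1/8)
⟨..|..⟩ = √(128/7)·(1/8) = +0.534522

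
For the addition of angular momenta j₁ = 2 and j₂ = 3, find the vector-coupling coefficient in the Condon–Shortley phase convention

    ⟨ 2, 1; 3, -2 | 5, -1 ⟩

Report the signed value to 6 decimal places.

+0.338062

j₁+j₂−J=0  J+j₁−j₂=4  J−j₁+j₂=6  j₁+j₂+J+1=11
(j₁±m₁, j₂±m₂, J±M) = (3,1,1,5,4,6)
P² = 414720/7
sum k=0..0:
  [0] +1/720 = 1/720
S = 1/720
C² = P²·S² = 4/35 ; C = +0.338062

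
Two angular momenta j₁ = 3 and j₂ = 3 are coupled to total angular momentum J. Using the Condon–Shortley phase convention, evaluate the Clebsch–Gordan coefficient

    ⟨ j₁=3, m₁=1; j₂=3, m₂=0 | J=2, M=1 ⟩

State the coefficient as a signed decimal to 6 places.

√[5·4!2!2!/9! · 4!2!3!3!3!1!] = √(96/7)
  +(−1)^1/∏(1,3,1,2,1,0)! = -1/12  (running -1/12)
  +(−1)^2/∏(2,2,0,1,2,1)! = 1/8  (running 1/24)
⟨..|..⟩ = √(96/7)·(1/24) = +0.154303

+0.154303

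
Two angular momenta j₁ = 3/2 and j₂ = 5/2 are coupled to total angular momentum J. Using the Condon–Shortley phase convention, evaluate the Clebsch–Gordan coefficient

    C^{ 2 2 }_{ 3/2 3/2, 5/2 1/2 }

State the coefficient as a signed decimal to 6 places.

+√(1/7) = +0.377964

j₁+j₂−J=2  J+j₁−j₂=1  J−j₁+j₂=3  j₁+j₂+J+1=7
(j₁±m₁, j₂±m₂, J±M) = (3,0,3,2,4,0)
P² = 144/7
sum k=0..0:
  [0] +1/12 = 1/12
S = 1/12
C² = P²·S² = 1/7 ; C = +0.377964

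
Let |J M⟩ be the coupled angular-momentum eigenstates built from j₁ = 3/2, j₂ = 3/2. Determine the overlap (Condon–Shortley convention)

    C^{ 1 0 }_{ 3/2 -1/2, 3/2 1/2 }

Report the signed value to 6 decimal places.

−√(1/20) = -0.223607

j₁+j₂−J=2  J+j₁−j₂=1  J−j₁+j₂=1  j₁+j₂+J+1=5
(j₁±m₁, j₂±m₂, J±M) = (1,2,2,1,1,1)
P² = 1/5
sum k=1..2:
  [1] −1/1 = -1
  [2] +1/2 = 1/2
S = -1/2
C² = P²·S² = 1/20 ; C = -0.223607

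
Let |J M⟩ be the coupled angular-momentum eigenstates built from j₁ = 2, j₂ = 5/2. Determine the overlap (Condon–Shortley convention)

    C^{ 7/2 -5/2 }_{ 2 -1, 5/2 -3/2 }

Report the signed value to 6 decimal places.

+0.125988  (= +√(1/63))

triangle: 1!×3!×4!/9! = 144/362880
(j±m)!: 1!×3!×1!×4!×1!×6! = 103680
prefactor² = (2J+1)×Δ×N² = 2304/7
  k=0: +1/(0!×1!×3!×1!×0!×3!) = 1/36
  k=1: −1/(1!×0!×2!×0!×1!×4!) = -1/48
Σ = 1/144  ⇒  CG² = 2304/7×1/144² = 1/63
CG = +√(1/63) = +0.125988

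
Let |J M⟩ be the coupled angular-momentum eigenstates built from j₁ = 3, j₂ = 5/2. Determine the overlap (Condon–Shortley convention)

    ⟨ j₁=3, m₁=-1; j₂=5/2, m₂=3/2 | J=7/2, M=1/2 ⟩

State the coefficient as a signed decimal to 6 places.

+0.356348  (= +√(8/63))

j₁+j₂−J=2  J+j₁−j₂=4  J−j₁+j₂=3  j₁+j₂+J+1=10
(j₁±m₁, j₂±m₂, J±M) = (2,4,4,1,4,3)
P² = 18432/175
sum k=1..2:
  [1] −1/36 = -1/36
  [2] +1/16 = 1/16
S = 5/144
C² = P²·S² = 8/63 ; C = +0.356348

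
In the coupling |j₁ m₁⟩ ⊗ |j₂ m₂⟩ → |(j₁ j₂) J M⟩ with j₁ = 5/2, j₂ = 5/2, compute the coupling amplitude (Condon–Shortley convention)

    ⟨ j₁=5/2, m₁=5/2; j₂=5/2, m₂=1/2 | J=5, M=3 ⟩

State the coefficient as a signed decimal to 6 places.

j₁+j₂−J=0  J+j₁−j₂=5  J−j₁+j₂=5  j₁+j₂+J+1=11
(j₁±m₁, j₂±m₂, J±M) = (5,0,3,2,8,2)
P² = 460800
sum k=0..0:
  [0] +1/1440 = 1/1440
S = 1/1440
C² = P²·S² = 2/9 ; C = +0.471405

+0.471405  (= +√(2/9))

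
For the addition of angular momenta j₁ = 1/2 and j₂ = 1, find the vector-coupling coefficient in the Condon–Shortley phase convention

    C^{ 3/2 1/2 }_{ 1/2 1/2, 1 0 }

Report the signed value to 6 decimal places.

+0.816497

triangle: 0!*1!*2!/4! = 2/24
(j±m)!: 1!*0!*1!*1!*2!*1! = 2
prefactor² = (2J+1)*Δ*N² = 2/3
  k=0: +1/(0!*0!*0!*1!*1!*1!) = 1
Σ = 1  ⇒  CG² = 2/3*1² = 2/3
CG = +√(2/3) = +0.816497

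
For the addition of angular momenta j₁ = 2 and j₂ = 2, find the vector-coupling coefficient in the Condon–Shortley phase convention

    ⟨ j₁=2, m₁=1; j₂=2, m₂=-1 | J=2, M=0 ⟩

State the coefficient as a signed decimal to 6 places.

j₁+j₂−J=2  J+j₁−j₂=2  J−j₁+j₂=2  j₁+j₂+J+1=7
(j₁±m₁, j₂±m₂, J±M) = (3,1,1,3,2,2)
P² = 8/7
sum k=0..1:
  [0] +1/2 = 1/2
  [1] −1/4 = -1/4
S = 1/4
C² = P²·S² = 1/14 ; C = +0.267261

+0.267261  (= +√(1/14))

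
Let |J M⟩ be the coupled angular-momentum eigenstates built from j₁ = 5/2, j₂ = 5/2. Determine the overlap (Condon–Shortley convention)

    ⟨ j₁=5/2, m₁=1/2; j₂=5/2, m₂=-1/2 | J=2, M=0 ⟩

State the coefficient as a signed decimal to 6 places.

-0.436436  (= −√(4/21))

triangle: 3!×2!×2!/8! = 24/40320
(j±m)!: 3!×2!×2!×3!×2!×2! = 576
prefactor² = (2J+1)×Δ×N² = 12/7
  k=0: +1/(0!×3!×2!×2!×0!×0!) = 1/24
  k=1: −1/(1!×2!×1!×1!×1!×1!) = -1/2
  k=2: +1/(2!×1!×0!×0!×2!×2!) = 1/8
Σ = -1/3  ⇒  CG² = 12/7×(-1/3)² = 4/21
CG = −√(4/21) = -0.436436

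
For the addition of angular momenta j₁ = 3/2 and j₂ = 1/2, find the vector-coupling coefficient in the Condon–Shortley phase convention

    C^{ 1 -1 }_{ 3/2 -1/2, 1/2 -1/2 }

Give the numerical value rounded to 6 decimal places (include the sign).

√[3·1!2!0!/4! · 1!2!0!1!0!2!] = √(1)
  +(−1)^0/∏(0,1,2,0,0,0)! = 1/2  (running 1/2)
⟨..|..⟩ = √(1)·(1/2) = +0.500000

+√(1/4) = +0.500000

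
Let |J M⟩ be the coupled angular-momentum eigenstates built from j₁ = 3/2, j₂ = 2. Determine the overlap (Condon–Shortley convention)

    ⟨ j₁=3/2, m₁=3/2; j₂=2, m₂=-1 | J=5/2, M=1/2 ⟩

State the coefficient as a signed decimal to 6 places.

+√(27/70) ≈ +0.621059

√[6·1!2!3!/7! · 3!0!1!3!3!2!] = √(216/35)
  +(−1)^0/∏(0,1,0,1,2,2)! = 1/4  (running 1/4)
⟨..|..⟩ = √(216/35)·(1/4) = +0.621059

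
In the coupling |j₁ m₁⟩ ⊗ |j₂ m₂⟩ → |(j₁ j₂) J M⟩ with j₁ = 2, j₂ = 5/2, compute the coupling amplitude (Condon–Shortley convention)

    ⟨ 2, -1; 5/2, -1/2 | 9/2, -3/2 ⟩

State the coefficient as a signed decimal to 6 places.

+√(10/21) = +0.690066

j₁+j₂−J=0  J+j₁−j₂=4  J−j₁+j₂=5  j₁+j₂+J+1=10
(j₁±m₁, j₂±m₂, J±M) = (1,3,2,3,3,6)
P² = 17280/7
sum k=0..0:
  [0] +1/72 = 1/72
S = 1/72
C² = P²·S² = 10/21 ; C = +0.690066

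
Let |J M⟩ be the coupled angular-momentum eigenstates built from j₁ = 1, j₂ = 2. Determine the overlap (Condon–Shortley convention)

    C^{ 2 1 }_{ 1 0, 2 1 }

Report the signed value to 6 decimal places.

triangle: 1!·1!·3!/6! = 6/720
(j±m)!: 1!·1!·3!·1!·3!·1! = 36
prefactor² = (2J+1)·Δ·N² = 3/2
  k=0: +1/(0!·1!·1!·3!·0!·0!) = 1/6
  k=1: −1/(1!·0!·0!·2!·1!·1!) = -1/2
Σ = -1/3  ⇒  CG² = 3/2·(-1/3)² = 1/6
CG = −√(1/6) = -0.408248

−√(1/6) ≈ -0.408248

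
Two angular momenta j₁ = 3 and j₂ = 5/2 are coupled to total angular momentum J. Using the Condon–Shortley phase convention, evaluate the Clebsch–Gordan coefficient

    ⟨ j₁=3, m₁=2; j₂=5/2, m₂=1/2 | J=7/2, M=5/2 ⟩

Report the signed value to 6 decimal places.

−√(2/63) ≈ -0.178174

triangle: 2!·4!·3!/10! = 288/3628800
(j±m)!: 5!·1!·3!·2!·6!·1! = 1036800
prefactor² = (2J+1)·Δ·N² = 4608/7
  k=0: +1/(0!·2!·1!·3!·3!·0!) = 1/72
  k=1: −1/(1!·1!·0!·2!·4!·1!) = -1/48
Σ = -1/144  ⇒  CG² = 4608/7·(-1/144)² = 2/63
CG = −√(2/63) = -0.178174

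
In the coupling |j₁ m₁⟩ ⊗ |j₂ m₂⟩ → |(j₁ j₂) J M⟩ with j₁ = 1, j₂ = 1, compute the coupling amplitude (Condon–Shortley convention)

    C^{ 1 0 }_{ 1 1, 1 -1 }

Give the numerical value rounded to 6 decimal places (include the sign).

j₁+j₂−J=1  J+j₁−j₂=1  J−j₁+j₂=1  j₁+j₂+J+1=4
(j₁±m₁, j₂±m₂, J±M) = (2,0,0,2,1,1)
P² = 1/2
sum k=0..0:
  [0] +1/1 = 1
S = 1
C² = P²·S² = 1/2 ; C = +0.707107

+0.707107  (= +√(1/2))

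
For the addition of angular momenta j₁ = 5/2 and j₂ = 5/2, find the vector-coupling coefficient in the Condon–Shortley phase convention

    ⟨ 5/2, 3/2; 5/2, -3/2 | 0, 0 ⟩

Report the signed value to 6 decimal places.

√[1·5!0!0!/6! · 4!1!1!4!0!0!] = √(96)
  +(−1)^1/∏(1,4,0,0,0,0)! = -1/24  (running -1/24)
⟨..|..⟩ = √(96)·(-1/24) = -0.408248

-0.408248  (= −√(1/6))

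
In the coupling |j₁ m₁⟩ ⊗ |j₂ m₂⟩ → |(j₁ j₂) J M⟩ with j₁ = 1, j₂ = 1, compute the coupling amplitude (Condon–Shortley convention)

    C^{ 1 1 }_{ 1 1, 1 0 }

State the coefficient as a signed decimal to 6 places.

+√(1/2) ≈ +0.707107

j₁+j₂−J=1  J+j₁−j₂=1  J−j₁+j₂=1  j₁+j₂+J+1=4
(j₁±m₁, j₂±m₂, J±M) = (2,0,1,1,2,0)
P² = 1/2
sum k=0..0:
  [0] +1/1 = 1
S = 1
C² = P²·S² = 1/2 ; C = +0.707107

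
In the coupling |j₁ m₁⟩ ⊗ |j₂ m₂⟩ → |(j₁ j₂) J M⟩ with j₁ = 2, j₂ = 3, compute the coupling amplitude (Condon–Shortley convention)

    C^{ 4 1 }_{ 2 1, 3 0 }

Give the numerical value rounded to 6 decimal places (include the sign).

+0.462910

√[9·1!3!5!/10! · 3!1!3!3!5!3!] = √(1944/7)
  +(−1)^0/∏(0,1,1,3,2,2)! = 1/24  (running 1/24)
  +(−1)^1/∏(1,0,0,2,3,3)! = -1/72  (running 1/36)
⟨..|..⟩ = √(1944/7)·(1/36) = +0.462910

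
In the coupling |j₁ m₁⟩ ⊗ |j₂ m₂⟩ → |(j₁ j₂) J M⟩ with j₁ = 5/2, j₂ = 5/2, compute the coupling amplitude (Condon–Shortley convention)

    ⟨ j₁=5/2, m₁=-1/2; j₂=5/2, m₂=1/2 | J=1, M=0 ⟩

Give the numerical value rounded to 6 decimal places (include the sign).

triangle: 4!×1!×1!/7! = 24/5040
(j±m)!: 2!×3!×3!×2!×1!×1! = 144
prefactor² = (2J+1)×Δ×N² = 72/35
  k=2: +1/(2!×2!×1!×1!×0!×0!) = 1/4
  k=3: −1/(3!×1!×0!×0!×1!×1!) = -1/6
Σ = 1/12  ⇒  CG² = 72/35×1/12² = 1/70
CG = +√(1/70) = +0.119523

+√(1/70) ≈ +0.119523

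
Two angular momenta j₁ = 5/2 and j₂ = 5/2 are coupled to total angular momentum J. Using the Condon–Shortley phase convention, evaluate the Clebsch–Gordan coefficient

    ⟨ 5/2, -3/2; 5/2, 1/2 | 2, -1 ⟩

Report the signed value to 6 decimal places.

+0.377964  (= +√(1/7))

j₁+j₂−J=3  J+j₁−j₂=2  J−j₁+j₂=2  j₁+j₂+J+1=8
(j₁±m₁, j₂±m₂, J±M) = (1,4,3,2,1,3)
P² = 36/7
sum k=2..3:
  [2] +1/4 = 1/4
  [3] −1/12 = -1/12
S = 1/6
C² = P²·S² = 1/7 ; C = +0.377964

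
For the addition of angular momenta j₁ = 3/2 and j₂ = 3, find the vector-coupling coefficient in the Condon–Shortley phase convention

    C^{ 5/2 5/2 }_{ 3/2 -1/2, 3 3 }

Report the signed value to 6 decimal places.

+√(15/28) ≈ +0.731925

√[6·2!1!4!/8! · 1!2!6!0!5!0!] = √(8640/7)
  +(−1)^2/∏(2,0,0,4,1,0)! = 1/48  (running 1/48)
⟨..|..⟩ = √(8640/7)·(1/48) = +0.731925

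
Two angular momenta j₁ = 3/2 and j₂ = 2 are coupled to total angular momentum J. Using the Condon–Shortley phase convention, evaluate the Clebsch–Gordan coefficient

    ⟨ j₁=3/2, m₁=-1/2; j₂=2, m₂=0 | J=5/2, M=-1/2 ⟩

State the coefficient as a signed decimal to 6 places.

-0.292770

j₁+j₂−J=1  J+j₁−j₂=2  J−j₁+j₂=3  j₁+j₂+J+1=7
(j₁±m₁, j₂±m₂, J±M) = (1,2,2,2,2,3)
P² = 48/35
sum k=0..1:
  [0] +1/4 = 1/4
  [1] −1/2 = -1/2
S = -1/4
C² = P²·S² = 3/35 ; C = -0.292770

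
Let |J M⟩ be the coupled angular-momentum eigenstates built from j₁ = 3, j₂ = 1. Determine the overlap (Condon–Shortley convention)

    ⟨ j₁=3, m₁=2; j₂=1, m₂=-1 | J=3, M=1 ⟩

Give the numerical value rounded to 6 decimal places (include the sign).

+√(5/12) = +0.645497

triangle: 1!·5!·1!/8! = 120/40320
(j±m)!: 5!·1!·0!·2!·4!·2! = 11520
prefactor² = (2J+1)·Δ·N² = 240
  k=0: +1/(0!·1!·1!·0!·4!·1!) = 1/24
Σ = 1/24  ⇒  CG² = 240·1/24² = 5/12
CG = +√(5/12) = +0.645497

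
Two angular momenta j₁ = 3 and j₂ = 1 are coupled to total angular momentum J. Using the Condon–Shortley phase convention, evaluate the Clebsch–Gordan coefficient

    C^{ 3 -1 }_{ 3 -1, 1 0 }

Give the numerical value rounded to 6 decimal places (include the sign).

-0.288675

√[7·1!5!1!/8! · 2!4!1!1!2!4!] = √(48)
  +(−1)^0/∏(0,1,4,1,1,0)! = 1/24  (running 1/24)
  +(−1)^1/∏(1,0,3,0,2,1)! = -1/12  (running -1/24)
⟨..|..⟩ = √(48)·(-1/24) = -0.288675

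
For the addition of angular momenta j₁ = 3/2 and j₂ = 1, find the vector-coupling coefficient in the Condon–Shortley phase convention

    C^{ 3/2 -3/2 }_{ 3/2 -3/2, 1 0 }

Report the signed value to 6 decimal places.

j₁+j₂−J=1  J+j₁−j₂=2  J−j₁+j₂=1  j₁+j₂+J+1=5
(j₁±m₁, j₂±m₂, J±M) = (0,3,1,1,0,3)
P² = 12/5
sum k=1..1:
  [1] −1/2 = -1/2
S = -1/2
C² = P²·S² = 3/5 ; C = -0.774597

-0.774597  (= −√(3/5))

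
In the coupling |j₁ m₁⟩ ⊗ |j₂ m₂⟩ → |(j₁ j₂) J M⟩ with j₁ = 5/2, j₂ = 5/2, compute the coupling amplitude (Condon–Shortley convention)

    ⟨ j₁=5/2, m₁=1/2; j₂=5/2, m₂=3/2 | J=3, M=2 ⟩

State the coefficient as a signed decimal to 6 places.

−√(1/12) = -0.288675

triangle: 2!×3!×3!/9! = 72/362880
(j±m)!: 3!×2!×4!×1!×5!×1! = 34560
prefactor² = (2J+1)×Δ×N² = 48
  k=1: −1/(1!×1!×1!×3!×2!×0!) = -1/12
  k=2: +1/(2!×0!×0!×2!×3!×1!) = 1/24
Σ = -1/24  ⇒  CG² = 48×(-1/24)² = 1/12
CG = −√(1/12) = -0.288675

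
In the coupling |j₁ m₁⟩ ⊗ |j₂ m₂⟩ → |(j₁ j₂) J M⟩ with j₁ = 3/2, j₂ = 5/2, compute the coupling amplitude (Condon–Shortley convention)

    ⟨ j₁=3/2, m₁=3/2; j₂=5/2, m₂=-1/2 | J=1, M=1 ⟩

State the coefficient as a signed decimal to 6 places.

j₁+j₂−J=3  J+j₁−j₂=0  J−j₁+j₂=2  j₁+j₂+J+1=6
(j₁±m₁, j₂±m₂, J±M) = (3,0,2,3,2,0)
P² = 36/5
sum k=0..0:
  [0] +1/12 = 1/12
S = 1/12
C² = P²·S² = 1/20 ; C = +0.223607

+0.223607  (= +√(1/20))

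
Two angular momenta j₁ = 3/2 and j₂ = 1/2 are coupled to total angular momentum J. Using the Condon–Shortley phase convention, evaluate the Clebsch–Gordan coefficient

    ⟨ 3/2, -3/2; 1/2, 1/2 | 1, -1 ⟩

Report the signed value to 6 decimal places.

√[3·1!2!0!/4! · 0!3!1!0!0!2!] = √(3)
  +(−1)^1/∏(1,0,2,0,0,0)! = -1/2  (running -1/2)
⟨..|..⟩ = √(3)·(-1/2) = -0.866025

−√(3/4) ≈ -0.866025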